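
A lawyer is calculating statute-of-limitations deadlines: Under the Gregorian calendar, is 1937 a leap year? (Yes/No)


Year: 1937
Divisible by 4? 1937 / 4 = 484.25 -> No
Not divisible by 4, so NOT a leap year

No


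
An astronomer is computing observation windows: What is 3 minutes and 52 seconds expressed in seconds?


Minutes: 3
Extra seconds: 52
Seconds per minute: 60
Minutes to seconds: 3 x 60 = 180
Total: 180 + 52 = 232

232


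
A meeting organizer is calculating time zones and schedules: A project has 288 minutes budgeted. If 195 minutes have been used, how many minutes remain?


Total budget: 288 minutes
Time used: 195 minutes
Remaining: 288 - 195 = 93 minutes
Percent used: 67.7%
Percent remaining: 32.3%

93


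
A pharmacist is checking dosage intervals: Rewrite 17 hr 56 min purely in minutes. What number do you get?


Hours: 17
Extra minutes: 56
Minutes per hour: 60
Hours to minutes: 17 x 60 = 1020
Total: 1020 + 56 = 1076

1076


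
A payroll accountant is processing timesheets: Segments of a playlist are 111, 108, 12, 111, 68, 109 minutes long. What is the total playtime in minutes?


Durations: 111, 108, 12, 111, 68, 109
Running sum: 111
+ 108 = 219
+ 12 = 231
+ 111 = 342
+ 68 = 410
+ 109 = 519
Total duration: 519 minutes
That is 8 hours and 39 minutes

519


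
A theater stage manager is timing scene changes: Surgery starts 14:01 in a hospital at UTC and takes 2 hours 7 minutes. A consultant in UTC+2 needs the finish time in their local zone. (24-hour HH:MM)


Start: 14:01 in UTC
Step 1 - add duration:
  minutes: 1 + 7 = 8
  hours: 14 + 2 + 0 = 16
  end in UTC: 16:08
Step 2 - convert UTC -> UTC+2:
  offset difference: 2 - (0) = 2 hours
  16 + (2) = 18 -> mod 24 = 18
Result: 18:08 in UTC+2

18:08


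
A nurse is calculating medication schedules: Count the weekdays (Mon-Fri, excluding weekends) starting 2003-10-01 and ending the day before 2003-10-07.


Start: 2003-10-01 (Wednesday)
End (exclusive): 2003-10-07 (Tuesday)
Total calendar days: 6
Full weeks: 6 // 7 = 0 -> 0 weekdays
Remaining 6 days starting on Wednesday:
  Wed(w), Thu(w), Fri(w), Sat(-), Sun(-), Mon(w) -> 4 weekdays
Total business days: 0 + 4 = 4

4


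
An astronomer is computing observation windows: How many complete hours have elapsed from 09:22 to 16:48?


Start: 09:22
End: 16:48
Hour difference: 16 - 9 = 7 hours
Minute difference: 48 - 22 = 26 minutes
Total minutes: 446
Complete hours: 446 / 60 = 7 (remainder 26)

7


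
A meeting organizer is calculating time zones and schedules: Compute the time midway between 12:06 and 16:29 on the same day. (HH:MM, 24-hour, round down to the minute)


Start time: 12:06 = 726 minutes from midnight
End time: 16:29 = 989 minutes from midnight
Sum: 726 + 989 = 1715
Midpoint: 1715 / 2 = 857 minutes
Convert: 857 / 60 = 14 hours, 17 minutes
Result: 14:17

14:17


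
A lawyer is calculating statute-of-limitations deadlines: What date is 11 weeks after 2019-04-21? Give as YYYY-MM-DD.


Start: 2019-04-21
Weeks to add: 11
Convert to days: 11 x 7 = 77 days
Add 77 days to 2019-04-21
Result: 2019-07-07

2019-07-07


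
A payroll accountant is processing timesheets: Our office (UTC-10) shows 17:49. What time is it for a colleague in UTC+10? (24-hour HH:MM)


Local time: 17:49 at UTC-10 (offset -10h)
Target zone: UTC+10 (offset 10h)
Difference: 10 - (-10) = 20 hours
Calculation: 17 + (20) = 37
Wraparound: (37) mod 24 = 13
Result: 13:49

13:49


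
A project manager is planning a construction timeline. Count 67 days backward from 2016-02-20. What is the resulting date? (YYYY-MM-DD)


Start: 2016-02-20
Subtracting 67 days
Days already passed in February: 20
After going back through February: 47 more days to subtract
January 2016: 31 days, 16 remaining
December 2015 has 31 days, need 16
Result: 2015-12-15

2015-12-15


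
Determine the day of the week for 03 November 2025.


Date: 2025-11-03
January 1, 2025 is a Wednesday
Day of year: 307
Offset from Jan 1: 306 days
306 mod 7 = 5
Result: Monday

Monday


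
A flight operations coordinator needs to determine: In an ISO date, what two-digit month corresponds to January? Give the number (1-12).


Calendar month order:
1. January <--
2. February
January is month number 1

1


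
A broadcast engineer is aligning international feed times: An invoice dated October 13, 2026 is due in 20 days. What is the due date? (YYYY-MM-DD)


Start: 2026-10-13
Adding 20 days
Days remaining in October: 18
After October: 2 days still to add
November 2026 has 30 days, need 2
Result: 2026-11-02

2026-11-02


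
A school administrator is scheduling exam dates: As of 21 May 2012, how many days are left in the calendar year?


Start: May 21, 2012
End: December 31, 2012
Days left in May: 10
June: 30
July: 31
August: 31
September: 30
... plus remaining months
Sum of remaining months: 214
Total: 10 + 214 = 224

224


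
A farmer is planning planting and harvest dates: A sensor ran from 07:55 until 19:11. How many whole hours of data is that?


Start: 07:55
End: 19:11
Hour difference: 19 - 7 = 12 hours
Minute difference: 11 - 55 = -44 minutes
Total minutes: 676
Complete hours: 676 / 60 = 11 (remainder 16)

11


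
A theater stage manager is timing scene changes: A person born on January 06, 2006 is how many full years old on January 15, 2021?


Birth: 2006-01-06
Reference: 2021-01-15
Year difference: 2021 - 2006 = 15
Has birthday (01-06) occurred by 01-15? Yes
Age in full years: 15

15


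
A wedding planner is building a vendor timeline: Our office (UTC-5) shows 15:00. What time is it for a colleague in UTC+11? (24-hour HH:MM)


Local time: 15:00 at UTC-5 (offset -5h)
Target zone: UTC+11 (offset 11h)
Difference: 11 - (-5) = 16 hours
Calculation: 15 + (16) = 31
Wraparound: (31) mod 24 = 7
Result: 07:00

07:00


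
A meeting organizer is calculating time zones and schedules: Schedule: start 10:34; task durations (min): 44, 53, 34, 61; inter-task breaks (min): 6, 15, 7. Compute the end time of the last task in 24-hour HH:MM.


Start: 10:34 = 634 min from midnight
  after task 1 (44 min): 11:18
  after break (6 min): 11:24
  after task 2 (53 min): 12:17
  after break (15 min): 12:32
  after task 3 (34 min): 13:06
  after break (7 min): 13:13
  after task 4 (61 min): 14:14
Total elapsed: 220 minutes
End time: 14:14

14:14


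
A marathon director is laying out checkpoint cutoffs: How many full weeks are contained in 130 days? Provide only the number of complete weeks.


Total days: 130
Days per week: 7
Division: 130 / 7 = 18 remainder 4
Complete weeks: 18
Remaining days: 4

18


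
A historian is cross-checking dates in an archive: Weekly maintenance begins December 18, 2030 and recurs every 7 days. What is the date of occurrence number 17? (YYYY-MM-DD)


First occurrence: 2030-12-18 (occurrence 1)
Each occurrence is 7 days after the previous.
Occurrence 17 is 16 weeks after the first.
16 weeks = 112 days
2030-12-18 + 112 days = 2031-04-09

2031-04-09


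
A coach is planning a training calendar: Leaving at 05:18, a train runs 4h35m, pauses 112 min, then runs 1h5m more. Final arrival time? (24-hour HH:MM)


Depart: 05:18
Leg 1: +275 min -> 09:53
Layover: +112 min -> 11:45
Leg 2: +65 min -> 12:50
Total travel: 452 minutes = 7h 32m
Arrival: 12:50

12:50


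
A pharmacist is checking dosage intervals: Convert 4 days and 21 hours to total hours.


Days: 4
Extra hours: 21
Hours per day: 24
Days to hours: 4 x 24 = 96
Total: 96 + 21 = 117

117


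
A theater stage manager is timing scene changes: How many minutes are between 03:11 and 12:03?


Start time: 03:11 = 191 minutes from midnight
End time: 12:03 = 723 minutes from midnight
Difference: 723 - 191 = 532 minutes
That is 8 hours and 52 minutes

532


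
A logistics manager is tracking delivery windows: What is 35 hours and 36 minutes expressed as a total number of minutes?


Hours: 35
Minutes: 36
Convert hours to minutes: 35 x 60 = 2100
Add remaining minutes: 2100 + 36 = 2136

2136


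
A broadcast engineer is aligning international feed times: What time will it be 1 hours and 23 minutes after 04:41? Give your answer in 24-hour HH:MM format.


Start time: 04:41
Adding: 1 hours 23 minutes
Minutes: 41 + 23 = 64
Minute overflow: 64 >= 60, so carry 1 hour, minutes = 4
Hours: 4 + 1 + 1 = 6
Result: 06:04

06:04


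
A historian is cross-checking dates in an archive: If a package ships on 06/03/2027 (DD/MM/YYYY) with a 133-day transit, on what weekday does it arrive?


Start: 2027-03-06 (Saturday)
Step 1 - find target date: add 133 days
  2027-03-06 + 133 days = 2027-07-17
Step 2 - day of week:
  133 mod 7 = 0
  Saturday + 0 days -> Saturday
Result: Saturday (2027-07-17)

Saturday


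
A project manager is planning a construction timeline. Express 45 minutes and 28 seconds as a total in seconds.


Minutes: 45
Seconds: 28
Convert minutes to seconds: 45 x 60 = 2700
Add remaining seconds: 2700 + 28 = 2728

2728


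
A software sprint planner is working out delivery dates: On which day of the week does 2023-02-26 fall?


Date: 2023-02-26
January 1, 2023 is a Sunday
Day of year: 57
Offset from Jan 1: 56 days
56 mod 7 = 0
Result: Sunday

Sunday


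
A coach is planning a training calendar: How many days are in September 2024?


Month: September
Year: 2024
September is a 30-day month
Total: 30 days

30


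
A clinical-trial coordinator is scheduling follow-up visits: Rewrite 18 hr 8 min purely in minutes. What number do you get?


Hours: 18
Extra minutes: 8
Minutes per hour: 60
Hours to minutes: 18 x 60 = 1080
Total: 1080 + 8 = 1088

1088


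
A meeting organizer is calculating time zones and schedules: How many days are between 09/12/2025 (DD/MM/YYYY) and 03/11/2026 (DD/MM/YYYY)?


Start date: 2025-12-09
End date: 2026-11-03
Dec 2025: +23 days
Jan 2026: +31 days
Feb 2026: +28 days
... (9 more months)
Total: 329 days

329


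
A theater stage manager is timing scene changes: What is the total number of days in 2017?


Year: 2017
Check leap year rules:
Divisible by 4? No
2017 is not a leap year
Days: 365

365


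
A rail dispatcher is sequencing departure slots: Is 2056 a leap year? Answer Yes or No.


Year: 2056
Divisible by 4? 2056 / 4 = 514.0 -> Yes
Divisible by 100? 2056 / 100 = 20.56 -> No
Divisible by 4 but not 100, so it IS a leap year

Yes


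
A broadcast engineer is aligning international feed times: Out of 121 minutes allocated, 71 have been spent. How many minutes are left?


Total budget: 121 minutes
Time used: 71 minutes
Remaining: 121 - 71 = 50 minutes
Percent used: 58.7%
Percent remaining: 41.3%

50


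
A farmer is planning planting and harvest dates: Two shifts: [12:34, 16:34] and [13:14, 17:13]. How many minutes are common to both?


Interval A: [754, 994] minutes from midnight
Interval B: [794, 1033] minutes from midnight
Overlap start = max(754, 794) = 794
Overlap end = min(994, 1033) = 994
Overlap = 994 - 794 = 200 minutes

200


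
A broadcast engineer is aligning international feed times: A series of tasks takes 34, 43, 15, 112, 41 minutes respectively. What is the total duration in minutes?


Durations: 34, 43, 15, 112, 41
Running sum: 34
+ 43 = 77
+ 15 = 92
+ 112 = 204
+ 41 = 245
Total duration: 245 minutes
That is 4 hours and 5 minutes

245


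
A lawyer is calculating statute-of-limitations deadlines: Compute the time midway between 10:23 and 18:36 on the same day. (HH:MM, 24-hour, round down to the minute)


Start time: 10:23 = 623 minutes from midnight
End time: 18:36 = 1116 minutes from midnight
Sum: 623 + 1116 = 1739
Midpoint: 1739 / 2 = 869 minutes
Convert: 869 / 60 = 14 hours, 29 minutes
Result: 14:29

14:29


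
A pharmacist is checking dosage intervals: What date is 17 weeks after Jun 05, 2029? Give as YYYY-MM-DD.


Start: 2029-06-05
Weeks to add: 17
Convert to days: 17 x 7 = 119 days
Add 119 days to 2029-06-05
Result: 2029-10-02

2029-10-02


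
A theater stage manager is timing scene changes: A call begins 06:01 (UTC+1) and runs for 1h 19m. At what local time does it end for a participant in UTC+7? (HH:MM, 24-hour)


Start: 06:01 in UTC+1
Step 1 - add duration:
  minutes: 1 + 19 = 20
  hours: 6 + 1 + 0 = 7
  end in UTC+1: 07:20
Step 2 - convert UTC+1 -> UTC+7:
  offset difference: 7 - (1) = 6 hours
  7 + (6) = 13 -> mod 24 = 13
Result: 13:20 in UTC+7

13:20


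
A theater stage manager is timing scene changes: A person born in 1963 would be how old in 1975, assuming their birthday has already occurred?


Birth year: 1963
Current year: 1975
Age = current year - birth year
Age = 1975 - 1963 = 12

12


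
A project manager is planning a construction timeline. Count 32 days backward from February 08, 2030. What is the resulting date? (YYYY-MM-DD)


Start: 2030-02-08
Subtracting 32 days
Days already passed in February: 8
After going back through February: 24 more days to subtract
January 2030 has 31 days, need 24
Result: 2030-01-07

2030-01-07


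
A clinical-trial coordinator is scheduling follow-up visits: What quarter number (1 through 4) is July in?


Month: July (month 7)
Q1: January-March (months 1-3)
Q2: April-June (months 4-6)
Q3: July-September (months 7-9)
Q4: October-December (months 10-12)
Month 7 falls in Q3

3


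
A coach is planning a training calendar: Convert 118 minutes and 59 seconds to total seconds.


Minutes: 118
Extra seconds: 59
Seconds per minute: 60
Minutes to seconds: 118 x 60 = 7080
Total: 7080 + 59 = 7139

7139


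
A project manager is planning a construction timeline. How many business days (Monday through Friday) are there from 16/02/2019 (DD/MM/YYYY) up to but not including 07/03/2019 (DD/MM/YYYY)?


Start: 2019-02-16 (Saturday)
End (exclusive): 2019-03-07 (Thursday)
Total calendar days: 19
Full weeks: 19 // 7 = 2 -> 10 weekdays
Remaining 5 days starting on Saturday:
  Sat(-), Sun(-), Mon(w), Tue(w), Wed(w) -> 3 weekdays
Total business days: 10 + 3 = 13

13


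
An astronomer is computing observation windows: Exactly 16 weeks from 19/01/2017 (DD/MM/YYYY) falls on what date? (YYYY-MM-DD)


Start: 2017-01-19
Weeks to add: 16
Convert to days: 16 x 7 = 112 days
Add 112 days to 2017-01-19
Result: 2017-05-11

2017-05-11


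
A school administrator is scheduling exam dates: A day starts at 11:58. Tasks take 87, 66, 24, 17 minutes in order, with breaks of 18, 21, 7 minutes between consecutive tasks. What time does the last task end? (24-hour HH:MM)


Start: 11:58 = 718 min from midnight
  after task 1 (87 min): 13:25
  after break (18 min): 13:43
  after task 2 (66 min): 14:49
  after break (21 min): 15:10
  after task 3 (24 min): 15:34
  after break (7 min): 15:41
  after task 4 (17 min): 15:58
Total elapsed: 240 minutes
End time: 15:58

15:58


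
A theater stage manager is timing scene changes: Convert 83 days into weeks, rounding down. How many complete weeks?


Total days: 83
Days per week: 7
Division: 83 / 7 = 11 remainder 6
Complete weeks: 11
Remaining days: 6

11


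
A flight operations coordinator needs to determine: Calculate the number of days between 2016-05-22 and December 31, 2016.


Start: May 22, 2016
End: December 31, 2016
Days left in May: 9
June: 30
July: 31
August: 31
September: 30
... plus remaining months
Sum of remaining months: 214
Total: 9 + 214 = 223

223


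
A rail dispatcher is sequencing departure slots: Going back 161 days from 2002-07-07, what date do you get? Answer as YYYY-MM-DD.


Start: 2002-07-07
Subtracting 161 days
Days already passed in July: 7
After going back through July: 154 more days to subtract
June 2002: 30 days, 124 remaining
May 2002: 31 days, 93 remaining
April 2002: 30 days, 63 remaining
March 2002: 31 days, 32 remaining
Result: 2002-01-27

2002-01-27


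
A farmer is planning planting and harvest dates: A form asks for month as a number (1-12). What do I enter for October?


Calendar month order:
9. September
10. October <--
11. November
October is month number 10

10


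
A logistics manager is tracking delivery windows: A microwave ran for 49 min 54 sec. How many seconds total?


Minutes: 49
Extra seconds: 54
Seconds per minute: 60
Minutes to seconds: 49 x 60 = 2940
Total: 2940 + 54 = 2994

2994


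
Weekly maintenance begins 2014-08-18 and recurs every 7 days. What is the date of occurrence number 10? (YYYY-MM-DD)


First occurrence: 2014-08-18 (occurrence 1)
Each occurrence is 7 days after the previous.
Occurrence 10 is 9 weeks after the first.
9 weeks = 63 days
2014-08-18 + 63 days = 2014-10-20

2014-10-20


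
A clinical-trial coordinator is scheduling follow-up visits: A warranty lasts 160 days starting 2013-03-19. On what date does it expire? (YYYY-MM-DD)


Start: 2013-03-19
Adding 160 days
Days remaining in March: 12
After March: 148 days still to add
April 2013: 30 days, 118 remaining
May 2013: 31 days, 87 remaining
June 2013: 30 days, 57 remaining
July 2013: 31 days, 26 remaining
Result: 2013-08-26

2013-08-26


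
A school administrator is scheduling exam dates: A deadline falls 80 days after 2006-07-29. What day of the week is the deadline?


Start: 2006-07-29 (Saturday)
Step 1 - find target date: add 80 days
  2006-07-29 + 80 days = 2006-10-17
Step 2 - day of week:
  80 mod 7 = 3
  Saturday + 3 days -> Tuesday
Result: Tuesday (2006-10-17)

Tuesday


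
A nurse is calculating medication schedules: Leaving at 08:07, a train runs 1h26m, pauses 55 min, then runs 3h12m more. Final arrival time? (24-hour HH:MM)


Depart: 08:07
Leg 1: +86 min -> 09:33
Layover: +55 min -> 10:28
Leg 2: +192 min -> 13:40
Total travel: 333 minutes = 5h 33m
Arrival: 13:40

13:40


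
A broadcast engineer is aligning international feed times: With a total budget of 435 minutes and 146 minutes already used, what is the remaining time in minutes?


Total budget: 435 minutes
Time used: 146 minutes
Remaining: 435 - 146 = 289 minutes
Percent used: 33.6%
Percent remaining: 66.4%

289


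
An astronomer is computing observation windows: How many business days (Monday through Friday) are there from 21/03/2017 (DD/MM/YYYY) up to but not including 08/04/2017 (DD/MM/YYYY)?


Start: 2017-03-21 (Tuesday)
End (exclusive): 2017-04-08 (Saturday)
Total calendar days: 18
Full weeks: 18 // 7 = 2 -> 10 weekdays
Remaining 4 days starting on Tuesday:
  Tue(w), Wed(w), Thu(w), Fri(w) -> 4 weekdays
Total business days: 10 + 4 = 14

14


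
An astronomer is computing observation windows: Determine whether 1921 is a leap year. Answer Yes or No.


Year: 1921
Divisible by 4? 1921 / 4 = 480.25 -> No
Not divisible by 4, so NOT a leap year

No


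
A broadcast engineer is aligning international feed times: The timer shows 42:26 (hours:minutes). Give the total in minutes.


Hours: 42
Minutes: 26
Convert hours to minutes: 42 x 60 = 2520
Add remaining minutes: 2520 + 26 = 2546

2546


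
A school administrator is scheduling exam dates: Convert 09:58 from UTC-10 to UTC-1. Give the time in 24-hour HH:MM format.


Local time: 09:58 at UTC-10 (offset -10h)
Target zone: UTC-1 (offset -1h)
Difference: -1 - (-10) = 9 hours
Calculation: 9 + (9) = 18
Result: 18:58

18:58


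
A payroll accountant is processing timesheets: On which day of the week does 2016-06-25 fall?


Date: 2016-06-25
January 1, 2016 is a Friday
Day of year: 177
Offset from Jan 1: 176 days
176 mod 7 = 1
Result: Saturday

Saturday


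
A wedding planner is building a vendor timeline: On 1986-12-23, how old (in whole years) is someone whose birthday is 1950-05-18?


Birth: 1950-05-18
Reference: 1986-12-23
Year difference: 1986 - 1950 = 36
Has birthday (05-18) occurred by 12-23? Yes
Age in full years: 36

36


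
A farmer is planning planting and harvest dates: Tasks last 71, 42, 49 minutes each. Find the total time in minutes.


Durations: 71, 42, 49
Running sum: 71
+ 42 = 113
+ 49 = 162
Total duration: 162 minutes
That is 2 hours and 42 minutes

162


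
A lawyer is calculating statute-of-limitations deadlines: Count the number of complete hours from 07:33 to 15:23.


Start: 07:33
End: 15:23
Hour difference: 15 - 7 = 8 hours
Minute difference: 23 - 33 = -10 minutes
Total minutes: 470
Complete hours: 470 / 60 = 7 (remainder 50)

7


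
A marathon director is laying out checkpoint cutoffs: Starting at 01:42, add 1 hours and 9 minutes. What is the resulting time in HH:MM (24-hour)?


Start time: 01:42
Adding: 1 hours 9 minutes
Minutes: 42 + 9 = 51
Hours: 1 + 1 + 0 = 2
Result: 02:51

02:51


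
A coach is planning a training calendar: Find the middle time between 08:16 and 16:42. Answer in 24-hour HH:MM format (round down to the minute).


Start time: 08:16 = 496 minutes from midnight
End time: 16:42 = 1002 minutes from midnight
Sum: 496 + 1002 = 1498
Midpoint: 1498 / 2 = 749 minutes
Convert: 749 / 60 = 12 hours, 29 minutes
Result: 12:29

12:29


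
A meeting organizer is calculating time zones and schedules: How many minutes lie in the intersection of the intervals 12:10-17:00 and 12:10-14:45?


Interval A: [730, 1020] minutes from midnight
Interval B: [730, 885] minutes from midnight
Overlap start = max(730, 730) = 730
Overlap end = min(1020, 885) = 885
Overlap = 885 - 730 = 155 minutes

155


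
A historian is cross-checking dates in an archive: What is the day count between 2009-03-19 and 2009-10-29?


Start date: 2009-03-19
End date: 2009-10-29
Mar 2009: +13 days
Apr 2009: +30 days
May 2009: +31 days
... (5 more months)
Total: 224 days

224


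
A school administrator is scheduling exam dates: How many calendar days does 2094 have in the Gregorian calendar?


Year: 2094
Check leap year rules:
Divisible by 4? No
2094 is not a leap year
Days: 365

365


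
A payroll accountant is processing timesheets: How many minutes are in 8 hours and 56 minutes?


Hours: 8
Extra minutes: 56
Minutes per hour: 60
Hours to minutes: 8 x 60 = 480
Total: 480 + 56 = 536

536


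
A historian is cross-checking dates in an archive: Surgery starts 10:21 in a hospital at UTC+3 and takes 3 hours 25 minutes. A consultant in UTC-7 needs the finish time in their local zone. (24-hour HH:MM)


Start: 10:21 in UTC+3
Step 1 - add duration:
  minutes: 21 + 25 = 46
  hours: 10 + 3 + 0 = 13
  end in UTC+3: 13:46
Step 2 - convert UTC+3 -> UTC-7:
  offset difference: -7 - (3) = -10 hours
  13 + (-10) = 3 -> mod 24 = 3
Result: 03:46 in UTC-7

03:46


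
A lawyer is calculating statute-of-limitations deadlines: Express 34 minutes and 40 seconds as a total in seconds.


Minutes: 34
Seconds: 40
Convert minutes to seconds: 34 x 60 = 2040
Add remaining seconds: 2040 + 40 = 2080

2080


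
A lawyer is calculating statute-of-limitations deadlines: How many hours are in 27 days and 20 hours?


Days: 27
Extra hours: 20
Hours per day: 24
Days to hours: 27 x 24 = 648
Total: 648 + 20 = 668

668


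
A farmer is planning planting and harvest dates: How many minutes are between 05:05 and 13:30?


Start time: 05:05 = 305 minutes from midnight
End time: 13:30 = 810 minutes from midnight
Difference: 810 - 305 = 505 minutes
That is 8 hours and 25 minutes

505


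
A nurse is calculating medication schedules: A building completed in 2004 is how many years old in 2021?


Birth year: 2004
Current year: 2021
Age = current year - birth year
Age = 2021 - 2004 = 17

17


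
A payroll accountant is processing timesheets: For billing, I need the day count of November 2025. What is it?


Month: November
Year: 2025
November is a 30-day month
Total: 30 days

30


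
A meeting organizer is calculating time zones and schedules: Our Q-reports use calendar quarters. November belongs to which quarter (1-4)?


Month: November (month 11)
Q1: January-March (months 1-3)
Q2: April-June (months 4-6)
Q3: July-September (months 7-9)
Q4: October-December (months 10-12)
Month 11 falls in Q4

4


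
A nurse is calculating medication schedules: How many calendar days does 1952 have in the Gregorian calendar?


Year: 1952
Check leap year rules:
Divisible by 4? Yes
Divisible by 100? No
1952 is a leap year
Days: 366

366


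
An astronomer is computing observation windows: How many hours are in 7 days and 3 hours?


Days: 7
Extra hours: 3
Hours per day: 24
Days to hours: 7 x 24 = 168
Total: 168 + 3 = 171

171


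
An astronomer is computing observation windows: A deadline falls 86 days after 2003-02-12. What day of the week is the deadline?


Start: 2003-02-12 (Wednesday)
Step 1 - find target date: add 86 days
  2003-02-12 + 86 days = 2003-05-09
Step 2 - day of week:
  86 mod 7 = 2
  Wednesday + 2 days -> Friday
Result: Friday (2003-05-09)

Friday


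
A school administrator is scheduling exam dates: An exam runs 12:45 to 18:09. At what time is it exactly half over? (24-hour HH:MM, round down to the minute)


Start time: 12:45 = 765 minutes from midnight
End time: 18:09 = 1089 minutes from midnight
Sum: 765 + 1089 = 1854
Midpoint: 1854 / 2 = 927 minutes
Convert: 927 / 60 = 15 hours, 27 minutes
Result: 15:27

15:27


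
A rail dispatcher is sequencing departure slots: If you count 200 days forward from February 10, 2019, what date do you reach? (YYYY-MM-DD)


Start: 2019-02-10
Adding 200 days
Days remaining in February: 18
After February: 182 days still to add
March 2019: 31 days, 151 remaining
April 2019: 30 days, 121 remaining
May 2019: 31 days, 90 remaining
June 2019: 30 days, 60 remaining
Result: 2019-08-29

2019-08-29


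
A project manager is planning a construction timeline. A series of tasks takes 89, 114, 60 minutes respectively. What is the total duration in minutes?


Durations: 89, 114, 60
Running sum: 89
+ 114 = 203
+ 60 = 263
Total duration: 263 minutes
That is 4 hours and 23 minutes

263


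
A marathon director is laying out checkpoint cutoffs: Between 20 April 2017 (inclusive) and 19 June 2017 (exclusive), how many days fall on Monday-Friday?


Start: 2017-04-20 (Thursday)
End (exclusive): 2017-06-19 (Monday)
Total calendar days: 60
Full weeks: 60 // 7 = 8 -> 40 weekdays
Remaining 4 days starting on Thursday:
  Thu(w), Fri(w), Sat(-), Sun(-) -> 2 weekdays
Total business days: 40 + 2 = 42

42


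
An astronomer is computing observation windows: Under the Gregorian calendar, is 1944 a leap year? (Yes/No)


Year: 1944
Divisible by 4? 1944 / 4 = 486.0 -> Yes
Divisible by 100? 1944 / 100 = 19.44 -> No
Divisible by 4 but not 100, so it IS a leap year

Yes


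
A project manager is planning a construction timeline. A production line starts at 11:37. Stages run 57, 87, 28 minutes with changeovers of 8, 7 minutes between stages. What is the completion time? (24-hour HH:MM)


Start: 11:37 = 697 min from midnight
  after task 1 (57 min): 12:34
  after break (8 min): 12:42
  after task 2 (87 min): 14:09
  after break (7 min): 14:16
  after task 3 (28 min): 14:44
Total elapsed: 187 minutes
End time: 14:44

14:44


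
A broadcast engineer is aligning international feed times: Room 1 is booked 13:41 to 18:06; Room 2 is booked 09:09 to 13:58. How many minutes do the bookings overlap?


Interval A: [821, 1086] minutes from midnight
Interval B: [549, 838] minutes from midnight
Overlap start = max(821, 549) = 821
Overlap end = min(1086, 838) = 838
Overlap = 838 - 821 = 17 minutes

17


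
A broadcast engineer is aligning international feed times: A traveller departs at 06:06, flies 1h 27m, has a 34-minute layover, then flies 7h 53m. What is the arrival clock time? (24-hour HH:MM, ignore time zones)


Depart: 06:06
Leg 1: +87 min -> 07:33
Layover: +34 min -> 08:07
Leg 2: +473 min -> 16:00
Total travel: 594 minutes = 9h 54m
Arrival: 16:00

16:00


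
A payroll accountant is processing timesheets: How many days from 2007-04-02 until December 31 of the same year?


Start: April 02, 2007
End: December 31, 2007
Days left in April: 28
May: 31
June: 30
July: 31
August: 31
... plus remaining months
Sum of remaining months: 245
Total: 28 + 245 = 273

273


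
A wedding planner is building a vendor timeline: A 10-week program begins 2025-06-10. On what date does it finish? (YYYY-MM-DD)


Start: 2025-06-10
Weeks to add: 10
Convert to days: 10 x 7 = 70 days
Add 70 days to 2025-06-10
Result: 2025-08-19

2025-08-19


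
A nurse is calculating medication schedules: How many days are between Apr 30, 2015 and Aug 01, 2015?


Start date: 2015-04-30
End date: 2015-08-01
Apr 2015: +1 days
May 2015: +31 days
Jun 2015: +30 days
Jul 2015: +31 days
Total: 93 days

93


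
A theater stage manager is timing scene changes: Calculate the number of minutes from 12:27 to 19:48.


Start time: 12:27 = 747 minutes from midnight
End time: 19:48 = 1188 minutes from midnight
Difference: 1188 - 747 = 441 minutes
That is 7 hours and 21 minutes

441


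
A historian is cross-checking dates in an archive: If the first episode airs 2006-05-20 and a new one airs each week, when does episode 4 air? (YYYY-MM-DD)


First occurrence: 2006-05-20 (occurrence 1)
Each occurrence is 7 days after the previous.
Occurrence 4 is 3 weeks after the first.
3 weeks = 21 days
2006-05-20 + 21 days = 2006-06-10

2006-06-10


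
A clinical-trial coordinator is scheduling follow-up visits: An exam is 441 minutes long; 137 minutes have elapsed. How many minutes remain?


Total budget: 441 minutes
Time used: 137 minutes
Remaining: 441 - 137 = 304 minutes
Percent used: 31.1%
Percent remaining: 68.9%

304


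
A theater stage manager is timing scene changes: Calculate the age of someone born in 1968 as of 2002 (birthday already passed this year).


Birth year: 1968
Current year: 2002
Age = current year - birth year
Age = 2002 - 1968 = 34

34


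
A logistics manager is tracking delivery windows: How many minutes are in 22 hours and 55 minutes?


Hours: 22
Extra minutes: 55
Minutes per hour: 60
Hours to minutes: 22 x 60 = 1320
Total: 1320 + 55 = 1375

1375


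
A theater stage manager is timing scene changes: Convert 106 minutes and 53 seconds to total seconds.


Minutes: 106
Extra seconds: 53
Seconds per minute: 60
Minutes to seconds: 106 x 60 = 6360
Total: 6360 + 53 = 6413

6413


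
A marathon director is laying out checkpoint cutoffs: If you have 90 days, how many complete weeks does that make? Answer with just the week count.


Total days: 90
Days per week: 7
Division: 90 / 7 = 12 remainder 6
Complete weeks: 12
Remaining days: 6

12


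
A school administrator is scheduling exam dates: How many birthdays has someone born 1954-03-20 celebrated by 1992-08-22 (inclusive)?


Birth: 1954-03-20
Reference: 1992-08-22
Year difference: 1992 - 1954 = 38
Has birthday (03-20) occurred by 08-22? Yes
Age in full years: 38

38


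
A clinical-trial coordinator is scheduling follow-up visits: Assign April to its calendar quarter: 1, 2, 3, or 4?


Month: April (month 4)
Q1: January-March (months 1-3)
Q2: April-June (months 4-6)
Q3: July-September (months 7-9)
Q4: October-December (months 10-12)
Month 4 falls in Q2

2


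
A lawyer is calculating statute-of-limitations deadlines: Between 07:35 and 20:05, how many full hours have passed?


Start: 07:35
End: 20:05
Hour difference: 20 - 7 = 13 hours
Minute difference: 5 - 35 = -30 minutes
Total minutes: 750
Complete hours: 750 / 60 = 12 (remainder 30)

12


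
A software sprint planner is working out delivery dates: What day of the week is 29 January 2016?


Date: 2016-01-29
January 1, 2016 is a Friday
Day of year: 29
Offset from Jan 1: 28 days
28 mod 7 = 0
Result: Friday

Friday


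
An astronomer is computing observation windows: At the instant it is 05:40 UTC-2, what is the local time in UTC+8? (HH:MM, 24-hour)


Local time: 05:40 at UTC-2 (offset -2h)
Target zone: UTC+8 (offset 8h)
Difference: 8 - (-2) = 10 hours
Calculation: 5 + (10) = 15
Result: 15:40

15:40


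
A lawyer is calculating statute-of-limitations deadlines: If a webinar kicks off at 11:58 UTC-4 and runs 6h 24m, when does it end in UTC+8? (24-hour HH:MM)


Start: 11:58 in UTC-4
Step 1 - add duration:
  minutes: 58 + 24 = 82 (carry 1h)
  hours: 11 + 6 + 1 = 18
  end in UTC-4: 18:22
Step 2 - convert UTC-4 -> UTC+8:
  offset difference: 8 - (-4) = 12 hours
  18 + (12) = 30 -> mod 24 = 6
Result: 06:22 in UTC+8

06:22


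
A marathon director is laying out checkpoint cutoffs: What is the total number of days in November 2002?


Month: November
Year: 2002
November is a 30-day month
Total: 30 days

30


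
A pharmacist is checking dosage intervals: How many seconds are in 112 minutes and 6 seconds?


Minutes: 112
Seconds: 6
Convert minutes to seconds: 112 x 60 = 6720
Add remaining seconds: 6720 + 6 = 6726

6726


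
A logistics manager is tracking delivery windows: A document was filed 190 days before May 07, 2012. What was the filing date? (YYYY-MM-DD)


Start: 2012-05-07
Subtracting 190 days
Days already passed in May: 7
After going back through May: 183 more days to subtract
April 2012: 30 days, 153 remaining
March 2012: 31 days, 122 remaining
February 2012: 29 days, 93 remaining
January 2012: 31 days, 62 remaining
Result: 2011-10-30

2011-10-30


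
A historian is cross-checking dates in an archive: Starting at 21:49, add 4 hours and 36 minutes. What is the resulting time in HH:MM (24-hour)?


Start time: 21:49
Adding: 4 hours 36 minutes
Minutes: 49 + 36 = 85
Minute overflow: 85 >= 60, so carry 1 hour, minutes = 25
Hours: 21 + 4 + 1 = 26
Hour wraparound: 26 mod 24 = 2
Result: 02:25

02:25


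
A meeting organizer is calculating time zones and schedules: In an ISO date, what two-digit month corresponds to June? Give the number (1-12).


Calendar month order:
5. May
6. June <--
7. July
June is month number 6

6


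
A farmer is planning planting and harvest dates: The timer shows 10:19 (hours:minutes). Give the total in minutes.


Hours: 10
Minutes: 19
Convert hours to minutes: 10 x 60 = 600
Add remaining minutes: 600 + 19 = 619

619


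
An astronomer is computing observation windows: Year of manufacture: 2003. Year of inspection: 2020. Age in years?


Birth year: 2003
Current year: 2020
Age = current year - birth year
Age = 2020 - 2003 = 17

17


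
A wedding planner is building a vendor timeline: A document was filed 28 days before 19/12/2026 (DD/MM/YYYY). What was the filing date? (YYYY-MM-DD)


Start: 2026-12-19
Subtracting 28 days
Days already passed in December: 19
After going back through December: 9 more days to subtract
November 2026 has 30 days, need 9
Result: 2026-11-21

2026-11-21


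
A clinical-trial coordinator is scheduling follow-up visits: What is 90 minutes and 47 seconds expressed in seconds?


Minutes: 90
Extra seconds: 47
Seconds per minute: 60
Minutes to seconds: 90 x 60 = 5400
Total: 5400 + 47 = 5447

5447


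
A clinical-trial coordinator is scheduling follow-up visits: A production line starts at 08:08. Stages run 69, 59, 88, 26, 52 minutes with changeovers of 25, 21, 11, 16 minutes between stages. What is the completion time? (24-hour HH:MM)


Start: 08:08 = 488 min from midnight
  after task 1 (69 min): 09:17
  after break (25 min): 09:42
  after task 2 (59 min): 10:41
  after break (21 min): 11:02
  after task 3 (88 min): 12:30
  after break (11 min): 12:41
  after task 4 (26 min): 13:07
  after break (16 min): 13:23
  after task 5 (52 min): 14:15
Total elapsed: 367 minutes
End time: 14:15

14:15


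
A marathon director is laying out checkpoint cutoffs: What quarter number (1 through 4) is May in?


Month: May (month 5)
Q1: January-March (months 1-3)
Q2: April-June (months 4-6)
Q3: July-September (months 7-9)
Q4: October-December (months 10-12)
Month 5 falls in Q2

2


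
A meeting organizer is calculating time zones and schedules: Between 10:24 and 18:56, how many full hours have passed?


Start: 10:24
End: 18:56
Hour difference: 18 - 10 = 8 hours
Minute difference: 56 - 24 = 32 minutes
Total minutes: 512
Complete hours: 512 / 60 = 8 (remainder 32)

8


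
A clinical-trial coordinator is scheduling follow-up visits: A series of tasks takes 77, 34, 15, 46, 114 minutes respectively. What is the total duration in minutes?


Durations: 77, 34, 15, 46, 114
Running sum: 77
+ 34 = 111
+ 15 = 126
+ 46 = 172
+ 114 = 286
Total duration: 286 minutes
That is 4 hours and 46 minutes

286


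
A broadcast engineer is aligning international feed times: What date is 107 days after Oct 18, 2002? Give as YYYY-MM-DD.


Start: 2002-10-18
Adding 107 days
Days remaining in October: 13
After October: 94 days still to add
November 2002: 30 days, 64 remaining
December 2002: 31 days, 33 remaining
January 2003: 31 days, 2 remaining
February 2003 has 28 days, need 2
Result: 2003-02-02

2003-02-02


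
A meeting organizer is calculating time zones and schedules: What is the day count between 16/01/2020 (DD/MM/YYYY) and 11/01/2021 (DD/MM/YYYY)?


Start date: 2020-01-16
End date: 2021-01-11
Jan 2020: +16 days
Feb 2020: +29 days
Mar 2020: +31 days
... (10 more months)
Total: 361 days

361


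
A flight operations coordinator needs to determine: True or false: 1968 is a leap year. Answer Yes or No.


Year: 1968
Divisible by 4? 1968 / 4 = 492.0 -> Yes
Divisible by 100? 1968 / 100 = 19.68 -> No
Divisible by 4 but not 100, so it IS a leap year

Yes


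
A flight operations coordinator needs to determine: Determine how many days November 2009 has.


Month: November
Year: 2009
November is a 30-day month
Total: 30 days

30


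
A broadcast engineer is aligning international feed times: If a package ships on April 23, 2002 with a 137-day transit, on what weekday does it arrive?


Start: 2002-04-23 (Tuesday)
Step 1 - find target date: add 137 days
  2002-04-23 + 137 days = 2002-09-07
Step 2 - day of week:
  137 mod 7 = 4
  Tuesday + 4 days -> Saturday
Result: Saturday (2002-09-07)

Saturday


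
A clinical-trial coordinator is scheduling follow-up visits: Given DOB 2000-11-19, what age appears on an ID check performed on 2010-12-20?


Birth: 2000-11-19
Reference: 2010-12-20
Year difference: 2010 - 2000 = 10
Has birthday (11-19) occurred by 12-20? Yes
Age in full years: 10

10


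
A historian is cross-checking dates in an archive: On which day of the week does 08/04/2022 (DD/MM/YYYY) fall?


Date: 2022-04-08
January 1, 2022 is a Saturday
Day of year: 98
Offset from Jan 1: 97 days
97 mod 7 = 6
Result: Friday

Friday


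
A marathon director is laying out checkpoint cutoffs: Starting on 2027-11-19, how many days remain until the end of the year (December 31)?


Start: November 19, 2027
End: December 31, 2027
Days left in November: 11
December: 31
Sum of remaining months: 31
Total: 11 + 31 = 42

42


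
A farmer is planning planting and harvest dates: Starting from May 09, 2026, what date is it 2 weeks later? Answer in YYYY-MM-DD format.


Start: 2026-05-09
Weeks to add: 2
Convert to days: 2 x 7 = 14 days
Add 14 days to 2026-05-09
Result: 2026-05-23

2026-05-23


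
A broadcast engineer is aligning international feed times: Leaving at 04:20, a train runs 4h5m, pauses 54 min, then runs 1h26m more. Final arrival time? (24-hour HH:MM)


Depart: 04:20
Leg 1: +245 min -> 08:25
Layover: +54 min -> 09:19
Leg 2: +86 min -> 10:45
Total travel: 385 minutes = 6h 25m
Arrival: 10:45

10:45


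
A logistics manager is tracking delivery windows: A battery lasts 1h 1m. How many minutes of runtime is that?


Hours: 1
Extra minutes: 1
Minutes per hour: 60
Hours to minutes: 1 x 60 = 60
Total: 60 + 1 = 61

61


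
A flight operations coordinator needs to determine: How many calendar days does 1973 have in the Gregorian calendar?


Year: 1973
Check leap year rules:
Divisible by 4? No
1973 is not a leap year
Days: 365

365


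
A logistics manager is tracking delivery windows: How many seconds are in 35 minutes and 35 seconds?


Minutes: 35
Seconds: 35
Convert minutes to seconds: 35 x 60 = 2100
Add remaining seconds: 2100 + 35 = 2135

2135


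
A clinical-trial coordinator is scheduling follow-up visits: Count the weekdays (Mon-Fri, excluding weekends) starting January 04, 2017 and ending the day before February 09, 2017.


Start: 2017-01-04 (Wednesday)
End (exclusive): 2017-02-09 (Thursday)
Total calendar days: 36
Full weeks: 36 // 7 = 5 -> 25 weekdays
Remaining 1 days starting on Wednesday:
  Wed(w) -> 1 weekdays
Total business days: 25 + 1 = 26

26
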